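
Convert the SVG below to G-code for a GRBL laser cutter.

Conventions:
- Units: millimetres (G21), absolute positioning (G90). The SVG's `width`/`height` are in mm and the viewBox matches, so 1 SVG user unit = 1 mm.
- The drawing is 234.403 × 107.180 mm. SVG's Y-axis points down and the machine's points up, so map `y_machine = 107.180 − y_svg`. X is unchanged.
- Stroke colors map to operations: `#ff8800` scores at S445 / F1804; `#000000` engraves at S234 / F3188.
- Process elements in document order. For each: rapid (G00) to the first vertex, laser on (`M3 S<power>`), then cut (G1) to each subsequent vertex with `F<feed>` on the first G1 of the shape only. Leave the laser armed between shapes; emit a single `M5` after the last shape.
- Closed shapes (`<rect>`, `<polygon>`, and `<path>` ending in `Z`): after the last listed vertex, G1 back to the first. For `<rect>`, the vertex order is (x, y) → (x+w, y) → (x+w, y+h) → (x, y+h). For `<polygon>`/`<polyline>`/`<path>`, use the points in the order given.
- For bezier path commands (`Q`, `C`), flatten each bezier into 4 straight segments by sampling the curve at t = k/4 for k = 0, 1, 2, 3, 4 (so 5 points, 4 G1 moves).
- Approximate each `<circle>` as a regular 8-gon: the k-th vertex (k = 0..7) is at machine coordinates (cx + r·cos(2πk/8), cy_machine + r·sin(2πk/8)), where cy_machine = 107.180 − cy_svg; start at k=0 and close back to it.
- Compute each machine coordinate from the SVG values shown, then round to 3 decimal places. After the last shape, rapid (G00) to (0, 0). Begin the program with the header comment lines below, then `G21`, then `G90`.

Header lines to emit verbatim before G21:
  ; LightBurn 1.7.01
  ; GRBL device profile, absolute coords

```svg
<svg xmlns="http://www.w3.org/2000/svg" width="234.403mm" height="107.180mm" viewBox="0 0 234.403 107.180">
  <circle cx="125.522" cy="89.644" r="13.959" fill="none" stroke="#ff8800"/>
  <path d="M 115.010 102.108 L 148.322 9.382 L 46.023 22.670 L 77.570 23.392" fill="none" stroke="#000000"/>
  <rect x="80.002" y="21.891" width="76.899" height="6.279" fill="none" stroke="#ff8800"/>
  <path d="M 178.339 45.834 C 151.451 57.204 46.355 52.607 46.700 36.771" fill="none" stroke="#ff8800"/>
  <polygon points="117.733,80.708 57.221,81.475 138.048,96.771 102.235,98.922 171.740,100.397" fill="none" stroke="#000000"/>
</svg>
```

Since the viewBox matches the mm dimensions, user units are millimetres directly. The only transform is the Y-flip y_m = 107.180 − y_svg.

Shape 1 is a circle drawn with `<circle>`. Its stroke #ff8800 means score at S445, F1804. After flipping Y the toolpath is (139.481,17.536) → (135.393,27.407) → (125.522,31.495) → (115.651,27.407) → (111.563,17.536) → (115.651,7.665) → (125.522,3.577) → (135.393,7.665) → (139.481,17.536), returning to the start.

Shape 2 is a open polyline drawn with `<path>`. Its stroke #000000 means engrave at S234, F3188. After flipping Y the toolpath is (115.010,5.072) → (148.322,97.798) → (46.023,84.510) → (77.570,83.788).

Shape 3 is a rectangle drawn with `<rect>`. Its stroke #ff8800 means score at S445, F1804. After flipping Y the toolpath is (80.002,85.289) → (156.901,85.289) → (156.901,79.010) → (80.002,79.010) → (80.002,85.289), returning to the start.

Shape 4 is a cubic bezier drawn with `<path>`. Its stroke #ff8800 means score at S445, F1804. After flipping Y the toolpath is (178.339,61.346) → (146.379,55.738) → (102.307,55.675) → (63.342,60.713) → (46.700,70.409).

Shape 5 is a closed polygon drawn with `<polygon>`. Its stroke #000000 means engrave at S234, F3188. After flipping Y the toolpath is (117.733,26.472) → (57.221,25.705) → (138.048,10.409) → (102.235,8.258) → (171.740,6.783) → (117.733,26.472), returning to the start.

; LightBurn 1.7.01
; GRBL device profile, absolute coords
G21
G90
G00 X139.481 Y17.536
M3 S445
G1 X135.393 Y27.407 F1804
G1 X125.522 Y31.495
G1 X115.651 Y27.407
G1 X111.563 Y17.536
G1 X115.651 Y7.665
G1 X125.522 Y3.577
G1 X135.393 Y7.665
G1 X139.481 Y17.536
G00 X115.010 Y5.072
M3 S234
G1 X148.322 Y97.798 F3188
G1 X46.023 Y84.510
G1 X77.570 Y83.788
G00 X80.002 Y85.289
M3 S445
G1 X156.901 Y85.289 F1804
G1 X156.901 Y79.010
G1 X80.002 Y79.010
G1 X80.002 Y85.289
G00 X178.339 Y61.346
M3 S445
G1 X146.379 Y55.738 F1804
G1 X102.307 Y55.675
G1 X63.342 Y60.713
G1 X46.700 Y70.409
G00 X117.733 Y26.472
M3 S234
G1 X57.221 Y25.705 F3188
G1 X138.048 Y10.409
G1 X102.235 Y8.258
G1 X171.740 Y6.783
G1 X117.733 Y26.472
M5
G00 X0.000 Y0.000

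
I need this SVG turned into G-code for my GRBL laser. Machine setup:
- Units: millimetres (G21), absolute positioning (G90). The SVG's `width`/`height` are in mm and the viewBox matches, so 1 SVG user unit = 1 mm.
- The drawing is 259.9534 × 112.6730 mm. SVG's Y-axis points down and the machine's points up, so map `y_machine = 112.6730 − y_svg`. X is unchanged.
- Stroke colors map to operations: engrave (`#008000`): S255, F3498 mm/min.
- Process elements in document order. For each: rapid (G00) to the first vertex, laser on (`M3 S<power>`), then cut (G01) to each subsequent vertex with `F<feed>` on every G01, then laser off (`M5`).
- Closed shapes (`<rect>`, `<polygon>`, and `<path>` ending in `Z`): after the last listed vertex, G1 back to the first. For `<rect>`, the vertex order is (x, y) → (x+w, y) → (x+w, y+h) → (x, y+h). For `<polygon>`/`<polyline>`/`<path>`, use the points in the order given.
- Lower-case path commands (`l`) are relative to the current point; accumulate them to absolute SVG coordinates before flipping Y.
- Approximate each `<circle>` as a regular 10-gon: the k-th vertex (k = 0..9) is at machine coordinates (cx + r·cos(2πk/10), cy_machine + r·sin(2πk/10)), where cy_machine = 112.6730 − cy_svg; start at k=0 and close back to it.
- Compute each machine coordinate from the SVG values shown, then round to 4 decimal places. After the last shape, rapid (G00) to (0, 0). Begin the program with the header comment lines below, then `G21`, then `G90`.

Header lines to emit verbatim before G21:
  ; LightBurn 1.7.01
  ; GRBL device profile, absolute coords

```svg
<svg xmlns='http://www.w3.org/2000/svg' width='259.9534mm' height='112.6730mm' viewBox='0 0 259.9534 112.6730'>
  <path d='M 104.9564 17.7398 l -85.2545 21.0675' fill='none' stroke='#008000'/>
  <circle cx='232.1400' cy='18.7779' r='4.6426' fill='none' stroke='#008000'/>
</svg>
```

viewBox `0 0 259.9534 112.6730` with mm width/height → 1 unit = 1 mm. Flip: y_m = 112.6730 − y_svg.

**Shape 1** — `<path>` line segment, stroke `#008000` → engrave (S255, F3498). Machine vertices: (104.9564,94.9332) → (19.7019,73.8657). Open path.

**Shape 2** — `<circle>` circle, stroke `#008000` → engrave (S255, F3498). Machine vertices: (236.7826,93.8951) → (235.8959,96.6240) → (233.5746,98.3105) → (230.7054,98.3105) → (228.3841,96.6240) → (227.4974,93.8951) → (228.3841,91.1662) → (230.7054,89.4797) → (233.5746,89.4797) → (235.8959,91.1662) → (236.7826,93.8951). Closed: final G1 returns to the first vertex.

; LightBurn 1.7.01
; GRBL device profile, absolute coords
G21
G90
G00 X104.9564 Y94.9332
M3 S255
G01 X19.7019 Y73.8657 F3498
M5
G00 X236.7826 Y93.8951
M3 S255
G01 X235.8959 Y96.6240 F3498
G01 X233.5746 Y98.3105 F3498
G01 X230.7054 Y98.3105 F3498
G01 X228.3841 Y96.6240 F3498
G01 X227.4974 Y93.8951 F3498
G01 X228.3841 Y91.1662 F3498
G01 X230.7054 Y89.4797 F3498
G01 X233.5746 Y89.4797 F3498
G01 X235.8959 Y91.1662 F3498
G01 X236.7826 Y93.8951 F3498
M5
G00 X0.0000 Y0.0000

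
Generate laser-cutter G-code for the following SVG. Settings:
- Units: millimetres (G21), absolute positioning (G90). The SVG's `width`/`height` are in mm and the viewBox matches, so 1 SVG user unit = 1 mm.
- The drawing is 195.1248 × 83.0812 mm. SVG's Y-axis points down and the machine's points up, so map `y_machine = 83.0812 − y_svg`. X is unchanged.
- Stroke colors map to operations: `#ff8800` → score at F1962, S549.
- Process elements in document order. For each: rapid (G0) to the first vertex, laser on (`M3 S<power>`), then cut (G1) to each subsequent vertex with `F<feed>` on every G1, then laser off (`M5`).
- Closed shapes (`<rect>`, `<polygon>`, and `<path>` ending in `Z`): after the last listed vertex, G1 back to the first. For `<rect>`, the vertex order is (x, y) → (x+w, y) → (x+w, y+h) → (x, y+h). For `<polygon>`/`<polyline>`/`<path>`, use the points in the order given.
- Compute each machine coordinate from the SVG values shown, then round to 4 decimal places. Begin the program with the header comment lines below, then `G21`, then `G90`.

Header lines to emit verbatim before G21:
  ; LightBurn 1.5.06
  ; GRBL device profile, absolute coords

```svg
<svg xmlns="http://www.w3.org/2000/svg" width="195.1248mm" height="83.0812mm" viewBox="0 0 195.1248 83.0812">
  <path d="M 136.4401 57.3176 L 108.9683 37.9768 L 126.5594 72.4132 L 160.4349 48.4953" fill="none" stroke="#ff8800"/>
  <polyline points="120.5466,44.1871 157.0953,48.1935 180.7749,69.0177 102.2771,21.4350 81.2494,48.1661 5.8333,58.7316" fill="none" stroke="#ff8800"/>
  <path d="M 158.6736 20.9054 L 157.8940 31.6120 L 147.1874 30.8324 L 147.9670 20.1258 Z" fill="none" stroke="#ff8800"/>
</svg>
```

; LightBurn 1.5.06
; GRBL device profile, absolute coords
G21
G90
G0 X136.4401 Y25.7636
M3 S549
G1 X108.9683 Y45.1044 F1962
G1 X126.5594 Y10.6680 F1962
G1 X160.4349 Y34.5859 F1962
M5
G0 X120.5466 Y38.8941
M3 S549
G1 X157.0953 Y34.8877 F1962
G1 X180.7749 Y14.0635 F1962
G1 X102.2771 Y61.6462 F1962
G1 X81.2494 Y34.9151 F1962
G1 X5.8333 Y24.3496 F1962
M5
G0 X158.6736 Y62.1758
M3 S549
G1 X157.8940 Y51.4692 F1962
G1 X147.1874 Y52.2488 F1962
G1 X147.9670 Y62.9554 F1962
G1 X158.6736 Y62.1758 F1962
M5

Since the viewBox matches the mm dimensions, user units are millimetres directly. The only transform is the Y-flip y_m = 83.0812 − y_svg.

Shape 1 is a open polyline drawn with `<path>`. Its stroke #ff8800 means score at S549, F1962. After flipping Y the toolpath is (136.4401,25.7636) → (108.9683,45.1044) → (126.5594,10.6680) → (160.4349,34.5859).

Shape 2 is a open polyline drawn with `<polyline>`. Its stroke #ff8800 means score at S549, F1962. After flipping Y the toolpath is (120.5466,38.8941) → (157.0953,34.8877) → (180.7749,14.0635) → (102.2771,61.6462) → (81.2494,34.9151) → (5.8333,24.3496).

Shape 3 is a regular polygon drawn with `<path>`. Its stroke #ff8800 means score at S549, F1962. After flipping Y the toolpath is (158.6736,62.1758) → (157.8940,51.4692) → (147.1874,52.2488) → (147.9670,62.9554) → (158.6736,62.1758), returning to the start.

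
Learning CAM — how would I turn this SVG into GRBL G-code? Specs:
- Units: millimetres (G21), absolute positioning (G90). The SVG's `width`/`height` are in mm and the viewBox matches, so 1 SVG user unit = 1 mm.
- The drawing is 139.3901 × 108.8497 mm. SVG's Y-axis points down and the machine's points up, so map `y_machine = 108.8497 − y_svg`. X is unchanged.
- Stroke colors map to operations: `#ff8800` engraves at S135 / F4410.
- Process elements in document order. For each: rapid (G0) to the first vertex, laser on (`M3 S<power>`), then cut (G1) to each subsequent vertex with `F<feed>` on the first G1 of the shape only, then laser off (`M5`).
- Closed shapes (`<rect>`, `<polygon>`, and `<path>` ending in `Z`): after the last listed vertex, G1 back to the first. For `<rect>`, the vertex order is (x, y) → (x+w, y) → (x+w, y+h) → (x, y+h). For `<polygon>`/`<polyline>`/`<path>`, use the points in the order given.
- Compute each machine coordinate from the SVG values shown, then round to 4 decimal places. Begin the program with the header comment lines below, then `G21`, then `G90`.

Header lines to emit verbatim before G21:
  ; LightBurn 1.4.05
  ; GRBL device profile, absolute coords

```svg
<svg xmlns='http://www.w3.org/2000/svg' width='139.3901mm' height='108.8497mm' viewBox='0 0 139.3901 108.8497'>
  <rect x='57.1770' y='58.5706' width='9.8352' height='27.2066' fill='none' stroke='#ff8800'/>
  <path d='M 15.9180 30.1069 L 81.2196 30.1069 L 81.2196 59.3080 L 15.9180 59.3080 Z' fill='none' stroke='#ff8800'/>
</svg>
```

; LightBurn 1.4.05
; GRBL device profile, absolute coords
G21
G90
G0 X57.1770 Y50.2791
M3 S135
G1 X67.0122 Y50.2791 F4410
G1 X67.0122 Y23.0725
G1 X57.1770 Y23.0725
G1 X57.1770 Y50.2791
M5
G0 X15.9180 Y78.7428
M3 S135
G1 X81.2196 Y78.7428 F4410
G1 X81.2196 Y49.5417
G1 X15.9180 Y49.5417
G1 X15.9180 Y78.7428
M5

1 u = 1 mm; y_m = 108.8497 − y.

[1] `<rect>` rectangle, #ff8800→engrave S135 F4410: (57.1770,50.2791) → (67.0122,50.2791) → (67.0122,23.0725) → (57.1770,23.0725) → (57.1770,50.2791) (closed)

[2] `<path>` rectangle, #ff8800→engrave S135 F4410: (15.9180,78.7428) → (81.2196,78.7428) → (81.2196,49.5417) → (15.9180,49.5417) → (15.9180,78.7428) (closed)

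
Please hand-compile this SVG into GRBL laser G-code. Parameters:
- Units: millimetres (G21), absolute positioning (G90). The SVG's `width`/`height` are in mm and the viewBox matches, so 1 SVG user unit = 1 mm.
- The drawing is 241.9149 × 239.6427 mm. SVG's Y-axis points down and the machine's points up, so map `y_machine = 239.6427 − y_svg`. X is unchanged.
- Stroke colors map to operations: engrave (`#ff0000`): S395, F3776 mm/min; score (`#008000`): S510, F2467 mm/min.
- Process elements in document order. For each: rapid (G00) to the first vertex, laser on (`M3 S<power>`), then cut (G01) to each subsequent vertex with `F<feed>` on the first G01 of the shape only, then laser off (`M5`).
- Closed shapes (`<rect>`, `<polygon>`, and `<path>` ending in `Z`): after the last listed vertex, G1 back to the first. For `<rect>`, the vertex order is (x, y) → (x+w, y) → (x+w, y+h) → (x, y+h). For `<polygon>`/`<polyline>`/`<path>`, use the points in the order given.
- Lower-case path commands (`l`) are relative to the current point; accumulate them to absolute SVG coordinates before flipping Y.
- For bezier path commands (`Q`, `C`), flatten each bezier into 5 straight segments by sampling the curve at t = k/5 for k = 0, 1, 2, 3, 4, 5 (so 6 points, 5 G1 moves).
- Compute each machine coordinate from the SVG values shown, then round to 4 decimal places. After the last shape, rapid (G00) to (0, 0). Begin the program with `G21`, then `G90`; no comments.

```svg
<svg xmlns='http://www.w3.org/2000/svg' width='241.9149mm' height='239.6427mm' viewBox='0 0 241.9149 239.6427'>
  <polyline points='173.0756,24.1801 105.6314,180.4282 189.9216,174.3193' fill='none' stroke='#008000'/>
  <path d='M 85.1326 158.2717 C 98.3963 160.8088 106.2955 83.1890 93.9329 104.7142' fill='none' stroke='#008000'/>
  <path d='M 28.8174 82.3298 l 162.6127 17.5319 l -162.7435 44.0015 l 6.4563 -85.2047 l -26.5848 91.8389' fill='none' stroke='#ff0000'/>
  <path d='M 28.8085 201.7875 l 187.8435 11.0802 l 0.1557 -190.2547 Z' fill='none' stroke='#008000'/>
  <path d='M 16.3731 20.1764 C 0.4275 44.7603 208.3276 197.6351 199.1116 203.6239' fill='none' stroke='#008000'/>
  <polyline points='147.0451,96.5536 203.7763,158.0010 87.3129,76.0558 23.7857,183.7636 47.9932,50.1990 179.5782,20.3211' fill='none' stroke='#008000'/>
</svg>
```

Since the viewBox matches the mm dimensions, user units are millimetres directly. The only transform is the Y-flip y_m = 239.6427 − y_svg.

Shape 1 is a open polyline drawn with `<polyline>`. Its stroke #008000 means score at S510, F2467. After flipping Y the toolpath is (173.0756,215.4626) → (105.6314,59.2145) → (189.9216,65.3234).

Shape 2 is a cubic bezier drawn with `<path>`. Its stroke #008000 means score at S510, F2467. After flipping Y the toolpath is (85.1326,81.3710) → (92.3279,88.0332) → (97.5207,105.3265) → (99.9958,124.6445) → (99.0382,137.3806) → (93.9329,134.9285).

Shape 3 is a open polyline drawn with `<path>`. Its stroke #ff0000 means engrave at S395, F3776. After flipping Y the toolpath is (28.8174,157.3129) → (191.4301,139.7810) → (28.6866,95.7795) → (35.1429,180.9842) → (8.5581,89.1453).

Shape 4 is a closed polygon drawn with `<path>`. Its stroke #008000 means score at S510, F2467. After flipping Y the toolpath is (28.8085,37.8552) → (216.6520,26.7750) → (216.8077,217.0297) → (28.8085,37.8552), returning to the start.

Shape 5 is a cubic bezier drawn with `<path>`. Its stroke #008000 means score at S510, F2467. After flipping Y the toolpath is (16.3731,219.4663) → (30.1395,191.5225) → (76.4628,145.9973) → (134.1766,96.0993) → (182.1150,55.0370) → (199.1116,36.0188).

Shape 6 is a open polyline drawn with `<polyline>`. Its stroke #008000 means score at S510, F2467. After flipping Y the toolpath is (147.0451,143.0891) → (203.7763,81.6417) → (87.3129,163.5869) → (23.7857,55.8791) → (47.9932,189.4437) → (179.5782,219.3216).

G21
G90
G00 X173.0756 Y215.4626
M3 S510
G01 X105.6314 Y59.2145 F2467
G01 X189.9216 Y65.3234
M5
G00 X85.1326 Y81.3710
M3 S510
G01 X92.3279 Y88.0332 F2467
G01 X97.5207 Y105.3265
G01 X99.9958 Y124.6445
G01 X99.0382 Y137.3806
G01 X93.9329 Y134.9285
M5
G00 X28.8174 Y157.3129
M3 S395
G01 X191.4301 Y139.7810 F3776
G01 X28.6866 Y95.7795
G01 X35.1429 Y180.9842
G01 X8.5581 Y89.1453
M5
G00 X28.8085 Y37.8552
M3 S510
G01 X216.6520 Y26.7750 F2467
G01 X216.8077 Y217.0297
G01 X28.8085 Y37.8552
M5
G00 X16.3731 Y219.4663
M3 S510
G01 X30.1395 Y191.5225 F2467
G01 X76.4628 Y145.9973
G01 X134.1766 Y96.0993
G01 X182.1150 Y55.0370
G01 X199.1116 Y36.0188
M5
G00 X147.0451 Y143.0891
M3 S510
G01 X203.7763 Y81.6417 F2467
G01 X87.3129 Y163.5869
G01 X23.7857 Y55.8791
G01 X47.9932 Y189.4437
G01 X179.5782 Y219.3216
M5
G00 X0.0000 Y0.0000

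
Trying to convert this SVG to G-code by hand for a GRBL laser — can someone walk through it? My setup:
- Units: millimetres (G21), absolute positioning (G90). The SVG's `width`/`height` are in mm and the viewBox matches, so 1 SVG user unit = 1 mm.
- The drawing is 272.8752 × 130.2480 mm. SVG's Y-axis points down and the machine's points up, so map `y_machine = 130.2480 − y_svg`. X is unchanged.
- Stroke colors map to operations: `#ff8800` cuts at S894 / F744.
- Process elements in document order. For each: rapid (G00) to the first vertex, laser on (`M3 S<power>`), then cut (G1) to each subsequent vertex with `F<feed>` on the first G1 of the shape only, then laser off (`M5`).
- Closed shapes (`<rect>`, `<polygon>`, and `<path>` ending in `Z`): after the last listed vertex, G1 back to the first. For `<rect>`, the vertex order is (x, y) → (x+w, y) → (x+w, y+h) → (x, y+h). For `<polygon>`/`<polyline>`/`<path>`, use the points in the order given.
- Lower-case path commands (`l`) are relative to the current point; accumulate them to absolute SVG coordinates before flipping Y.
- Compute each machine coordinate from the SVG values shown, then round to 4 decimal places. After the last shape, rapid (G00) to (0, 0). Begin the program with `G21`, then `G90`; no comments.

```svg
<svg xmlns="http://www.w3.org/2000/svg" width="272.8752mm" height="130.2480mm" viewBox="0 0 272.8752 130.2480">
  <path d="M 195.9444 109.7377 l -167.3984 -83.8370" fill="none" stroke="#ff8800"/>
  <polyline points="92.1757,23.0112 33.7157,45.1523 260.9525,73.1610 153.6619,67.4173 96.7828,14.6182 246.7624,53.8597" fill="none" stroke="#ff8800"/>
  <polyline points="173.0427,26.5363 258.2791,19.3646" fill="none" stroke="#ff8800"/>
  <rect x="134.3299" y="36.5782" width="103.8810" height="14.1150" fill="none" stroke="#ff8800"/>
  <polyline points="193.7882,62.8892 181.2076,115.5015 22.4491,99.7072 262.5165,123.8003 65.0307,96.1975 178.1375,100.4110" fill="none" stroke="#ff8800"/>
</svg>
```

viewBox `0 0 272.8752 130.2480` with mm width/height → 1 unit = 1 mm. Flip: y_m = 130.2480 − y_svg.

**Shape 1** — `<path>` line segment, stroke `#ff8800` → cut (S894, F744). Machine vertices: (195.9444,20.5103) → (28.5460,104.3473). Open path.

**Shape 2** — `<polyline>` open polyline, stroke `#ff8800` → cut (S894, F744). Machine vertices: (92.1757,107.2368) → (33.7157,85.0957) → (260.9525,57.0870) → (153.6619,62.8307) → (96.7828,115.6298) → (246.7624,76.3883). Open path.

**Shape 3** — `<polyline>` line segment, stroke `#ff8800` → cut (S894, F744). Machine vertices: (173.0427,103.7117) → (258.2791,110.8834). Open path.

**Shape 4** — `<rect>` rectangle, stroke `#ff8800` → cut (S894, F744). Machine vertices: (134.3299,93.6698) → (238.2109,93.6698) → (238.2109,79.5548) → (134.3299,79.5548) → (134.3299,93.6698). Closed: final G1 returns to the first vertex.

**Shape 5** — `<polyline>` open polyline, stroke `#ff8800` → cut (S894, F744). Machine vertices: (193.7882,67.3588) → (181.2076,14.7465) → (22.4491,30.5408) → (262.5165,6.4477) → (65.0307,34.0505) → (178.1375,29.8370). Open path.

G21
G90
G00 X195.9444 Y20.5103
M3 S894
G1 X28.5460 Y104.3473 F744
M5
G00 X92.1757 Y107.2368
M3 S894
G1 X33.7157 Y85.0957 F744
G1 X260.9525 Y57.0870
G1 X153.6619 Y62.8307
G1 X96.7828 Y115.6298
G1 X246.7624 Y76.3883
M5
G00 X173.0427 Y103.7117
M3 S894
G1 X258.2791 Y110.8834 F744
M5
G00 X134.3299 Y93.6698
M3 S894
G1 X238.2109 Y93.6698 F744
G1 X238.2109 Y79.5548
G1 X134.3299 Y79.5548
G1 X134.3299 Y93.6698
M5
G00 X193.7882 Y67.3588
M3 S894
G1 X181.2076 Y14.7465 F744
G1 X22.4491 Y30.5408
G1 X262.5165 Y6.4477
G1 X65.0307 Y34.0505
G1 X178.1375 Y29.8370
M5
G00 X0.0000 Y0.0000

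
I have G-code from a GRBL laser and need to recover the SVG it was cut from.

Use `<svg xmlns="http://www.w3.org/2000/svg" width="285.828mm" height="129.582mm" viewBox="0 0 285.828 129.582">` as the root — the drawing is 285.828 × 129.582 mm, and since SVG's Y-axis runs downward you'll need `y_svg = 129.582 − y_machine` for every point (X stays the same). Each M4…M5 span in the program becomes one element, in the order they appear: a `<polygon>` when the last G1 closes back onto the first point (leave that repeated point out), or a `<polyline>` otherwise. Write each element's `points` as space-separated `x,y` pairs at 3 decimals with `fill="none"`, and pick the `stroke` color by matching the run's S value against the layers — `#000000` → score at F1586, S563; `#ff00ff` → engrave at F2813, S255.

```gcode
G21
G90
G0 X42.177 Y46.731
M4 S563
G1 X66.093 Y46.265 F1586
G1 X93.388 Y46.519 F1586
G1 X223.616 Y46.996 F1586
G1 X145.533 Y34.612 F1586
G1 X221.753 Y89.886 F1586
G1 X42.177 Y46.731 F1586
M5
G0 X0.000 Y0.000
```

<svg xmlns="http://www.w3.org/2000/svg" width="285.828mm" height="129.582mm" viewBox="0 0 285.828 129.582">
  <polygon points="42.177,82.851 66.093,83.317 93.388,83.063 223.616,82.586 145.533,94.970 221.753,39.696" fill="none" stroke="#000000"/>
</svg>

Machine Y-up, SVG Y-down with viewBox height 129.582, so y_svg = 129.582 − y_machine; X carries over. Every run uses S563, so all elements get stroke `#000000` (score).

Run 1: The run returns to its start, so emit a `<polygon>` with points (Y-flipped): 42.177,82.851 66.093,83.317 93.388,83.063 223.616,82.586 145.533,94.970 221.753,39.696.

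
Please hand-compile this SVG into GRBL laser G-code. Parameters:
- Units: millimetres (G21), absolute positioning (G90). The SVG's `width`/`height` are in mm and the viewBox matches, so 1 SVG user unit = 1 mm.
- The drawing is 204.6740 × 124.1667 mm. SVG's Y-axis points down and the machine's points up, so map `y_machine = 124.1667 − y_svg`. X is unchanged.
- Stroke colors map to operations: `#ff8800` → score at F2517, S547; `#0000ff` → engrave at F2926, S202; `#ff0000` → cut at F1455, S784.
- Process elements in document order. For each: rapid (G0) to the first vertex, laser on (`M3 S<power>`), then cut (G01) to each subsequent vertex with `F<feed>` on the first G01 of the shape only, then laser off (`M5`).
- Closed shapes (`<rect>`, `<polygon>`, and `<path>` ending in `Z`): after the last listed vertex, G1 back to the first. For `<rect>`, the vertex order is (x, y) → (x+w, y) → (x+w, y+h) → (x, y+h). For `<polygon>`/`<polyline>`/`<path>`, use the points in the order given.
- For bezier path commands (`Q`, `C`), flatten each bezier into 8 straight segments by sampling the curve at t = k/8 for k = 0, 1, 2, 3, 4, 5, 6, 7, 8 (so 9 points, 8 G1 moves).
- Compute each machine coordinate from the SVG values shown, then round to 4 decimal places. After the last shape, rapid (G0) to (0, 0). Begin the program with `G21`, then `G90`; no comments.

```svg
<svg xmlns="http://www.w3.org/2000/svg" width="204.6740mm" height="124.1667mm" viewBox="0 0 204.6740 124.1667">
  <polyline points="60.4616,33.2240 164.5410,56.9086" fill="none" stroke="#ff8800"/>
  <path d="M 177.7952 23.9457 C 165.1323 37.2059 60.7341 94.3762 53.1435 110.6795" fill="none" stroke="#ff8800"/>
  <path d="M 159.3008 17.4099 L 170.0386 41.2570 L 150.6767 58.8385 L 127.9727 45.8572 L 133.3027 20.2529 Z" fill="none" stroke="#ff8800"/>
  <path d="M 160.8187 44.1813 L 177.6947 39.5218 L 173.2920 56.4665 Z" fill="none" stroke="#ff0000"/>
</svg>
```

G21
G90
G0 X60.4616 Y90.9427
M3 S547
G01 X164.5410 Y67.2581 F2517
M5
G0 X177.7952 Y100.2210
M3 S547
G01 X169.1148 Y93.3557 F2517
G01 X154.0436 Y83.3673
G01 X134.7913 Y71.2494
G01 X113.5672 Y57.9953
G01 X92.5809 Y44.5985
G01 X74.0419 Y32.0526
G01 X60.1596 Y21.3510
G01 X53.1435 Y13.4872
M5
G0 X159.3008 Y106.7568
M3 S547
G01 X170.0386 Y82.9097 F2517
G01 X150.6767 Y65.3282
G01 X127.9727 Y78.3095
G01 X133.3027 Y103.9138
G01 X159.3008 Y106.7568
M5
G0 X160.8187 Y79.9854
M3 S784
G01 X177.6947 Y84.6449 F1455
G01 X173.2920 Y67.7002
G01 X160.8187 Y79.9854
M5
G0 X0.0000 Y0.0000

1 u = 1 mm; y_m = 124.1667 − y.

[1] `<polyline>` line segment, #ff8800→score S547 F2517: (60.4616,90.9427) → (164.5410,67.2581)

[2] `<path>` cubic bezier, #ff8800→score S547 F2517: (177.7952,100.2210) → (169.1148,93.3557) → (154.0436,83.3673) → (134.7913,71.2494) → (113.5672,57.9953) → (92.5809,44.5985) → (74.0419,32.0526) → (60.1596,21.3510) → (53.1435,13.4872)

[3] `<path>` regular polygon, #ff8800→score S547 F2517: (159.3008,106.7568) → (170.0386,82.9097) → (150.6767,65.3282) → (127.9727,78.3095) → (133.3027,103.9138) → (159.3008,106.7568) (closed)

[4] `<path>` regular polygon, #ff0000→cut S784 F1455: (160.8187,79.9854) → (177.6947,84.6449) → (173.2920,67.7002) → (160.8187,79.9854) (closed)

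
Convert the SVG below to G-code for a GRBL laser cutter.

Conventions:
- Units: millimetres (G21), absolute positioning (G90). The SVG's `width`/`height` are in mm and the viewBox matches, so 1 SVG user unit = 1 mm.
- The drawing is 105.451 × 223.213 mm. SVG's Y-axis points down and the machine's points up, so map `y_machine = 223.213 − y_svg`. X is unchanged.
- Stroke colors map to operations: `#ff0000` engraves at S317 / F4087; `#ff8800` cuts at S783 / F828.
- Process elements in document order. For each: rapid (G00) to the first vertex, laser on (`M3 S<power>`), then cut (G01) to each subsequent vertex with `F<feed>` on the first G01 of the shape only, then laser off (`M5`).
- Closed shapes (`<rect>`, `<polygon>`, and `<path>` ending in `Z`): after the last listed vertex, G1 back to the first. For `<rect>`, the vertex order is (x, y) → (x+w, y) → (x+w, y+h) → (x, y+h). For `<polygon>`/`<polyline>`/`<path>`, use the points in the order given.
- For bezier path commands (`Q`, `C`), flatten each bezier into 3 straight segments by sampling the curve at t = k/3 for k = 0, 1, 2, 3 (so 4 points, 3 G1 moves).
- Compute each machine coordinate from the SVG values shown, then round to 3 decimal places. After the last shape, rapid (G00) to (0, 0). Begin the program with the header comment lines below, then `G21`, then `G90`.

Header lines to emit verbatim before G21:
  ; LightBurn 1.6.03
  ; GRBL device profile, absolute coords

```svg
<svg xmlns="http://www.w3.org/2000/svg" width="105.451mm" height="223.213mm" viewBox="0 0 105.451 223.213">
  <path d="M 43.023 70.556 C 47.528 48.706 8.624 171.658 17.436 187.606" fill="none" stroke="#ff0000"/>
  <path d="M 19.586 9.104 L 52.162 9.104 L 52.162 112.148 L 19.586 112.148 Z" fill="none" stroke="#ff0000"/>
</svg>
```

; LightBurn 1.6.03
; GRBL device profile, absolute coords
G21
G90
G00 X43.023 Y152.657
M3 S317
G01 X36.433 Y135.566 F4087
G01 X21.154 Y77.897
G01 X17.436 Y35.607
M5
G00 X19.586 Y214.109
M3 S317
G01 X52.162 Y214.109 F4087
G01 X52.162 Y111.065
G01 X19.586 Y111.065
G01 X19.586 Y214.109
M5
G00 X0.000 Y0.000

viewBox `0 0 105.451 223.213` with mm width/height → 1 unit = 1 mm. Flip: y_m = 223.213 − y_svg.

**Shape 1** — `<path>` cubic bezier, stroke `#ff0000` → engrave (S317, F4087). Control points (SVG): P0=(43.023,70.556), P1=(47.528,48.706), P2=(8.624,171.658), P3=(17.436,187.606); sampled at t=k/3. Machine vertices: (43.023,152.657) → (36.433,135.566) → (21.154,77.897) → (17.436,35.607). Open path.

**Shape 2** — `<path>` rectangle, stroke `#ff0000` → engrave (S317, F4087). Machine vertices: (19.586,214.109) → (52.162,214.109) → (52.162,111.065) → (19.586,111.065) → (19.586,214.109). Closed: final G1 returns to the first vertex.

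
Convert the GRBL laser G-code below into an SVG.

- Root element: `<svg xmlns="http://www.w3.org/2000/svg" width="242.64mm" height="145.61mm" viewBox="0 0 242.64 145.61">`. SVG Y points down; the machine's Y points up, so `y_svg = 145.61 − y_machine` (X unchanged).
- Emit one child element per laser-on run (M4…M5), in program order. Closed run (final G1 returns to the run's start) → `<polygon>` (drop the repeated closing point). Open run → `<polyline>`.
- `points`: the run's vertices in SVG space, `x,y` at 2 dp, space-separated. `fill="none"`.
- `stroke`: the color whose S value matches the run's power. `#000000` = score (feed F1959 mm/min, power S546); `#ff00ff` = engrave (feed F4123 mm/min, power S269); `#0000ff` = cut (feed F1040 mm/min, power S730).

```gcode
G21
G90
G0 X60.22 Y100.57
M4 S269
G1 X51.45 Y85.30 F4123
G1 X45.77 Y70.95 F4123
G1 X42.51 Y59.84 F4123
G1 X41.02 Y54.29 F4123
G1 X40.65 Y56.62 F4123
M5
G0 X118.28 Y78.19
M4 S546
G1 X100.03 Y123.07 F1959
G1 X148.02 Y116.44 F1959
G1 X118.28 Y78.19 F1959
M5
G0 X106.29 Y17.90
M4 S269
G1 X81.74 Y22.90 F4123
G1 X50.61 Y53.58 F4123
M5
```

Each laser-on run becomes one SVG element. Flip Y back into SVG space with y_svg = 145.61 − y_machine.

Run 1: power S269 maps to stroke `#ff00ff` (engrave). The run is open, so emit a `<polyline>` with points (Y-flipped): 60.22,45.04 51.45,60.31 45.77,74.66 42.51,85.77 41.02,91.32 40.65,88.99.

Run 2: the run's S546 means `#000000` (score). The run returns to its start, so emit a `<polygon>` with points (Y-flipped): 118.28,67.42 100.03,22.54 148.02,29.17.

Run 3: the run's S269 means `#ff00ff` (engrave). The run is open, so emit a `<polyline>` with points (Y-flipped): 106.29,127.71 81.74,122.71 50.61,92.03.

<svg xmlns="http://www.w3.org/2000/svg" width="242.64mm" height="145.61mm" viewBox="0 0 242.64 145.61">
  <polyline points="60.22,45.04 51.45,60.31 45.77,74.66 42.51,85.77 41.02,91.32 40.65,88.99" fill="none" stroke="#ff00ff"/>
  <polygon points="118.28,67.42 100.03,22.54 148.02,29.17" fill="none" stroke="#000000"/>
  <polyline points="106.29,127.71 81.74,122.71 50.61,92.03" fill="none" stroke="#ff00ff"/>
</svg>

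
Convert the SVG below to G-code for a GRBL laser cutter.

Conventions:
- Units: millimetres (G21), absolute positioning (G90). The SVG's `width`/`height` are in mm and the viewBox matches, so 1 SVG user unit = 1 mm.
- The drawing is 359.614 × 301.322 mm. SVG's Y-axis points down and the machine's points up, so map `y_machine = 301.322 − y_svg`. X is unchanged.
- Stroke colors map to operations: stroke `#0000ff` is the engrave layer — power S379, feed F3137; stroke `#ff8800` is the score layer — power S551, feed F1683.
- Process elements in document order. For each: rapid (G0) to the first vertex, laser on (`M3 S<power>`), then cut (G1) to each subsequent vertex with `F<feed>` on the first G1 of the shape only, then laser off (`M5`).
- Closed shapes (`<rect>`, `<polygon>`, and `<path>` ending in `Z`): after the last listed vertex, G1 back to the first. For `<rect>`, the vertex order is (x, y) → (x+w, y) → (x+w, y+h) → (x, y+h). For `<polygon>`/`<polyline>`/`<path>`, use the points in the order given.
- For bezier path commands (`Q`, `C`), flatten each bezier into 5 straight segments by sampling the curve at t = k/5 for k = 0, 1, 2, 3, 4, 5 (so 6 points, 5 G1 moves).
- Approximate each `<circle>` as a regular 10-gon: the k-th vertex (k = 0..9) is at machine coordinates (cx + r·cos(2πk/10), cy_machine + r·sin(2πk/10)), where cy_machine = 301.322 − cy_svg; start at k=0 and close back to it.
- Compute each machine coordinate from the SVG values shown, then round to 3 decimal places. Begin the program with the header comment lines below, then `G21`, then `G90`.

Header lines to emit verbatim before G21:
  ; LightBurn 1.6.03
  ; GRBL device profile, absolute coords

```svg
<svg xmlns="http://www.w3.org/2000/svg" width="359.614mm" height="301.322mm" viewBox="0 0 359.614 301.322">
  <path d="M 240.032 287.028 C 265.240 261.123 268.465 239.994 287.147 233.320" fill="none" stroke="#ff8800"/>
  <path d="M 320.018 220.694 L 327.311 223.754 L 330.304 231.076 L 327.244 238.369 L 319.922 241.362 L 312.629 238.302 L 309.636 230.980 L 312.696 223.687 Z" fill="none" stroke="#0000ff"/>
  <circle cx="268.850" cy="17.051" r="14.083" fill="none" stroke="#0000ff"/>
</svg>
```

; LightBurn 1.6.03
; GRBL device profile, absolute coords
G21
G90
G0 X240.032 Y14.294
M3 S551
G1 X252.818 Y29.186 F1683
G1 X262.126 Y42.468
G1 X269.752 Y53.674
G1 X277.493 Y62.340
G1 X287.147 Y68.002
M5
G0 X320.018 Y80.628
M3 S379
G1 X327.311 Y77.568 F3137
G1 X330.304 Y70.246
G1 X327.244 Y62.953
G1 X319.922 Y59.960
G1 X312.629 Y63.020
G1 X309.636 Y70.342
G1 X312.696 Y77.635
G1 X320.018 Y80.628
M5
G0 X282.933 Y284.271
M3 S379
G1 X280.243 Y292.549 F3137
G1 X273.202 Y297.665
G1 X264.498 Y297.665
G1 X257.457 Y292.549
G1 X254.767 Y284.271
G1 X257.457 Y275.993
G1 X264.498 Y270.877
G1 X273.202 Y270.877
G1 X280.243 Y275.993
G1 X282.933 Y284.271
M5

viewBox `0 0 359.614 301.322` with mm width/height → 1 unit = 1 mm. Flip: y_m = 301.322 − y_svg.

**Shape 1** — `<path>` cubic bezier, stroke `#ff8800` → score (S551, F1683). Control points (SVG): P0=(240.032,287.028), P1=(265.240,261.123), P2=(268.465,239.994), P3=(287.147,233.320); sampled at t=k/5. Machine vertices: (240.032,14.294) → (252.818,29.186) → (262.126,42.468) → (269.752,53.674) → (277.493,62.340) → (287.147,68.002). Open path.

**Shape 2** — `<path>` regular polygon, stroke `#0000ff` → engrave (S379, F3137). Machine vertices: (320.018,80.628) → (327.311,77.568) → (330.304,70.246) → (327.244,62.953) → (319.922,59.960) → (312.629,63.020) → (309.636,70.342) → (312.696,77.635) → (320.018,80.628). Closed: final G1 returns to the first vertex.

**Shape 3** — `<circle>` circle, stroke `#0000ff` → engrave (S379, F3137). Machine vertices: (282.933,284.271) → (280.243,292.549) → (273.202,297.665) → (264.498,297.665) → (257.457,292.549) → (254.767,284.271) → (257.457,275.993) → (264.498,270.877) → (273.202,270.877) → (280.243,275.993) → (282.933,284.271). Closed: final G1 returns to the first vertex.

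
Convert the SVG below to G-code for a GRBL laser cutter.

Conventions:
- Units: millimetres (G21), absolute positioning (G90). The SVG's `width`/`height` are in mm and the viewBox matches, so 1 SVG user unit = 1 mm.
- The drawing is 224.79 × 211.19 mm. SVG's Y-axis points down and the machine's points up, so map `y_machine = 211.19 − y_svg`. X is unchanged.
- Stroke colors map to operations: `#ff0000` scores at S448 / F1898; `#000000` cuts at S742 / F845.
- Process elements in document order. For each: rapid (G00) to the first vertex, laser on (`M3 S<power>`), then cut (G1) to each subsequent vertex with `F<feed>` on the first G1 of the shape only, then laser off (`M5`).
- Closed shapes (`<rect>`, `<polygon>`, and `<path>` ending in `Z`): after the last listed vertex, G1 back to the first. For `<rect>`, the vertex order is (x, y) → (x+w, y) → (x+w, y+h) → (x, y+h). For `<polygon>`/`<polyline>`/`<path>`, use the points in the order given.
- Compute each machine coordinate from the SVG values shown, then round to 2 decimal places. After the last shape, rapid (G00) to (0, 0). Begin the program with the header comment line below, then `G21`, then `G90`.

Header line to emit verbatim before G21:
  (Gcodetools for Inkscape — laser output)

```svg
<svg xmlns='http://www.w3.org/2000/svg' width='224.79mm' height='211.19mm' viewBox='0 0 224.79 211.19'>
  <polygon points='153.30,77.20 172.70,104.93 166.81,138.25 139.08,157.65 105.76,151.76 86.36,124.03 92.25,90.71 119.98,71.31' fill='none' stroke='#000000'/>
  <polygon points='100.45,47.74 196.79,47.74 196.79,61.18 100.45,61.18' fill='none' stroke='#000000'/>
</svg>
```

(Gcodetools for Inkscape — laser output)
G21
G90
G00 X153.30 Y133.99
M3 S742
G1 X172.70 Y106.26 F845
G1 X166.81 Y72.94
G1 X139.08 Y53.54
G1 X105.76 Y59.43
G1 X86.36 Y87.16
G1 X92.25 Y120.48
G1 X119.98 Y139.88
G1 X153.30 Y133.99
M5
G00 X100.45 Y163.45
M3 S742
G1 X196.79 Y163.45 F845
G1 X196.79 Y150.01
G1 X100.45 Y150.01
G1 X100.45 Y163.45
M5
G00 X0.00 Y0.00

1 u = 1 mm; y_m = 211.19 − y.

[1] `<polygon>` regular polygon, #000000→cut S742 F845: (153.30,133.99) → (172.70,106.26) → (166.81,72.94) → (139.08,53.54) → (105.76,59.43) → (86.36,87.16) → (92.25,120.48) → (119.98,139.88) → (153.30,133.99) (closed)

[2] `<polygon>` rectangle, #000000→cut S742 F845: (100.45,163.45) → (196.79,163.45) → (196.79,150.01) → (100.45,150.01) → (100.45,163.45) (closed)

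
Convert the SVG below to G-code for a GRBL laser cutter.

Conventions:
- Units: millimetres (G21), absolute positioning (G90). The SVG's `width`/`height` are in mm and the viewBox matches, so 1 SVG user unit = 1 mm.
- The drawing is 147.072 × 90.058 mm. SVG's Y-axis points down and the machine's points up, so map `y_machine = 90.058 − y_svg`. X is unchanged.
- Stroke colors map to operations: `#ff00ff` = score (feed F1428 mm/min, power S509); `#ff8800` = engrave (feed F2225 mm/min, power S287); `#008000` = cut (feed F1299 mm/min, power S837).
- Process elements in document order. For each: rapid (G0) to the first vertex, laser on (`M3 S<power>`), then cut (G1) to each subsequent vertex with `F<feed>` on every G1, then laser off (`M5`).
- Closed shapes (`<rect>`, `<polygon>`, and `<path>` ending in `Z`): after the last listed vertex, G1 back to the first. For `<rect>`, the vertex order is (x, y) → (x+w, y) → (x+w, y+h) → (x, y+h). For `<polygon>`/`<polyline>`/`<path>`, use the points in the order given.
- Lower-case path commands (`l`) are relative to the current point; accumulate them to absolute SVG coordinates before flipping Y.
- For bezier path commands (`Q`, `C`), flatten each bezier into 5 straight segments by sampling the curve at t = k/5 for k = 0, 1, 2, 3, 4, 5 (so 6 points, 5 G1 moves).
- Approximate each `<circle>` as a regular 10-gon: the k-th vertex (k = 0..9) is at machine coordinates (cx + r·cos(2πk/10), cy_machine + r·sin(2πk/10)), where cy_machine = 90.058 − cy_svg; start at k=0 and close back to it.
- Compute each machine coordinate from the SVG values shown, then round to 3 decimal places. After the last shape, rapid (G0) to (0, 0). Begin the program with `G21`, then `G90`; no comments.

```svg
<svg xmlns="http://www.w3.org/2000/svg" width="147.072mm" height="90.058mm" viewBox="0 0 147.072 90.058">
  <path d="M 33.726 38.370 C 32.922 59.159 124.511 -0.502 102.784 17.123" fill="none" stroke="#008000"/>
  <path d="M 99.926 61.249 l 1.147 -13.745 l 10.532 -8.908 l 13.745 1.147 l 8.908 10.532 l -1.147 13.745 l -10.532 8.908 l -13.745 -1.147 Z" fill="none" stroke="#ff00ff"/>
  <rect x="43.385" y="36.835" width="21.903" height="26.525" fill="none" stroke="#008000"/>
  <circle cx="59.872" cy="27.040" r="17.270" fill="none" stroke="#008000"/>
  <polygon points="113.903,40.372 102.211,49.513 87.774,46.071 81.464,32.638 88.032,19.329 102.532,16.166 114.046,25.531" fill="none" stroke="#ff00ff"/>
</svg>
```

G21
G90
G0 X33.726 Y51.688
M3 S837
G1 X42.685 Y47.607 F1299
G1 X63.944 Y55.262 F1299
G1 X87.630 Y67.083 F1299
G1 X103.868 Y75.498 F1299
G1 X102.784 Y72.935 F1299
M5
G0 X99.926 Y28.809
M3 S509
G1 X101.073 Y42.554 F1428
G1 X111.605 Y51.462 F1428
G1 X125.350 Y50.315 F1428
G1 X134.258 Y39.783 F1428
G1 X133.111 Y26.038 F1428
G1 X122.579 Y17.130 F1428
G1 X108.834 Y18.277 F1428
G1 X99.926 Y28.809 F1428
M5
G0 X43.385 Y53.223
M3 S837
G1 X65.288 Y53.223 F1299
G1 X65.288 Y26.698 F1299
G1 X43.385 Y26.698 F1299
G1 X43.385 Y53.223 F1299
M5
G0 X77.142 Y63.018
M3 S837
G1 X73.844 Y73.169 F1299
G1 X65.209 Y79.443 F1299
G1 X54.535 Y79.443 F1299
G1 X45.900 Y73.169 F1299
G1 X42.602 Y63.018 F1299
G1 X45.900 Y52.867 F1299
G1 X54.535 Y46.593 F1299
G1 X65.209 Y46.593 F1299
G1 X73.844 Y52.867 F1299
G1 X77.142 Y63.018 F1299
M5
G0 X113.903 Y49.686
M3 S509
G1 X102.211 Y40.545 F1428
G1 X87.774 Y43.987 F1428
G1 X81.464 Y57.420 F1428
G1 X88.032 Y70.729 F1428
G1 X102.532 Y73.892 F1428
G1 X114.046 Y64.527 F1428
G1 X113.903 Y49.686 F1428
M5
G0 X0.000 Y0.000

viewBox `0 0 147.072 90.058` with mm width/height → 1 unit = 1 mm. Flip: y_m = 90.058 − y_svg.

**Shape 1** — `<path>` cubic bezier, stroke `#008000` → cut (S837, F1299). Control points (SVG): P0=(33.726,38.370), P1=(32.922,59.159), P2=(124.511,-0.502), P3=(102.784,17.123); sampled at t=k/5. Machine vertices: (33.726,51.688) → (42.685,47.607) → (63.944,55.262) → (87.630,67.083) → (103.868,75.498) → (102.784,72.935). Open path.

**Shape 2** — `<path>` regular polygon, stroke `#ff00ff` → score (S509, F1428). Machine vertices: (99.926,28.809) → (101.073,42.554) → (111.605,51.462) → (125.350,50.315) → (134.258,39.783) → (133.111,26.038) → (122.579,17.130) → (108.834,18.277) → (99.926,28.809). Closed: final G1 returns to the first vertex.

**Shape 3** — `<rect>` rectangle, stroke `#008000` → cut (S837, F1299). Machine vertices: (43.385,53.223) → (65.288,53.223) → (65.288,26.698) → (43.385,26.698) → (43.385,53.223). Closed: final G1 returns to the first vertex.

**Shape 4** — `<circle>` circle, stroke `#008000` → cut (S837, F1299). Machine vertices: (77.142,63.018) → (73.844,73.169) → (65.209,79.443) → (54.535,79.443) → (45.900,73.169) → (42.602,63.018) → (45.900,52.867) → (54.535,46.593) → (65.209,46.593) → (73.844,52.867) → (77.142,63.018). Closed: final G1 returns to the first vertex.

**Shape 5** — `<polygon>` regular polygon, stroke `#ff00ff` → score (S509, F1428). Machine vertices: (113.903,49.686) → (102.211,40.545) → (87.774,43.987) → (81.464,57.420) → (88.032,70.729) → (102.532,73.892) → (114.046,64.527) → (113.903,49.686). Closed: final G1 returns to the first vertex.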